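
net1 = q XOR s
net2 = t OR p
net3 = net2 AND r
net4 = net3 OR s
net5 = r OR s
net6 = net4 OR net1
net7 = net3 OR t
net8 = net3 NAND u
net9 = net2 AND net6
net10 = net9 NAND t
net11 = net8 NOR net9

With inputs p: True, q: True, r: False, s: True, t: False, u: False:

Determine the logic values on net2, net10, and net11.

net1 = q XOR s = True XOR True = False
net2 = t OR p = False OR True = True
net3 = net2 AND r = True AND False = False
net4 = net3 OR s = False OR True = True
net6 = net4 OR net1 = True OR False = True
net8 = net3 NAND u = False NAND False = True
net9 = net2 AND net6 = True AND True = True
net10 = net9 NAND t = True NAND False = True
net11 = net8 NOR net9 = True NOR True = False

net2 = True; net10 = True; net11 = False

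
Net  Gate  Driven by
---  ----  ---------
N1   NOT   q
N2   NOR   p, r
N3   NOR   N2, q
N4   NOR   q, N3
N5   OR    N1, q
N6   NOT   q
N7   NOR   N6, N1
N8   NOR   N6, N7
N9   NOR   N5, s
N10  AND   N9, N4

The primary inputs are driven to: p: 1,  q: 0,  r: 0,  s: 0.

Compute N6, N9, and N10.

N6 = 1  N9 = 0  N10 = 0

N1 = NOT q = NOT 0 = 1
N2 = p NOR r = 1 NOR 0 = 0
N3 = N2 NOR q = 0 NOR 0 = 1
N4 = q NOR N3 = 0 NOR 1 = 0
N5 = N1 OR q = 1 OR 0 = 1
N6 = NOT q = NOT 0 = 1
N9 = N5 NOR s = 1 NOR 0 = 0
N10 = N9 AND N4 = 0 AND 0 = 0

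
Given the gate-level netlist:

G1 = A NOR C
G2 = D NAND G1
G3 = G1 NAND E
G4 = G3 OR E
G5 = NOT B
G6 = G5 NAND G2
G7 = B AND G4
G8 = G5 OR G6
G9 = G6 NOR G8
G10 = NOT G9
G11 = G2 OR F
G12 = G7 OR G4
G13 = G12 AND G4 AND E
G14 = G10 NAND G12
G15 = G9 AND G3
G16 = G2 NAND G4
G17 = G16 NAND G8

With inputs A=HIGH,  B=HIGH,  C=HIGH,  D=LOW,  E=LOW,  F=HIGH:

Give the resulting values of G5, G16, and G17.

G1 = A NOR C = HIGH NOR HIGH = LOW
G2 = D NAND G1 = LOW NAND LOW = HIGH
G3 = G1 NAND E = LOW NAND LOW = HIGH
G4 = G3 OR E = HIGH OR LOW = HIGH
G5 = NOT B = NOT HIGH = LOW
G6 = G5 NAND G2 = LOW NAND HIGH = HIGH
G8 = G5 OR G6 = LOW OR HIGH = HIGH
G16 = G2 NAND G4 = HIGH NAND HIGH = LOW
G17 = G16 NAND G8 = LOW NAND HIGH = HIGH

G5 = LOW, G16 = LOW, G17 = HIGH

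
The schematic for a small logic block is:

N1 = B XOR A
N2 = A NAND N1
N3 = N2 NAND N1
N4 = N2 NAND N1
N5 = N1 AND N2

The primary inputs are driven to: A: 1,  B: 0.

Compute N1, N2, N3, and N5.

N1 = 1, N2 = 0, N3 = 1, N5 = 0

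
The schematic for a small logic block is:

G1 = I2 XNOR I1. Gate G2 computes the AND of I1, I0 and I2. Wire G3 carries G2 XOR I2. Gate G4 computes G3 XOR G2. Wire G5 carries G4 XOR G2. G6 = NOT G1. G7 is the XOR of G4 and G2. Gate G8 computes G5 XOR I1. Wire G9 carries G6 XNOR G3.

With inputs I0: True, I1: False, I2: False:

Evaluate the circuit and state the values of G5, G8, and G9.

G5 = False; G8 = False; G9 = True

G1 = I2 XNOR I1 = False XNOR False = True
G2 = I1 AND I0 AND I2 = False AND True AND False = False
G3 = G2 XOR I2 = False XOR False = False
G4 = G3 XOR G2 = False XOR False = False
G5 = G4 XOR G2 = False XOR False = False
G6 = NOT G1 = NOT True = False
G8 = G5 XOR I1 = False XOR False = False
G9 = G6 XNOR G3 = False XNOR False = True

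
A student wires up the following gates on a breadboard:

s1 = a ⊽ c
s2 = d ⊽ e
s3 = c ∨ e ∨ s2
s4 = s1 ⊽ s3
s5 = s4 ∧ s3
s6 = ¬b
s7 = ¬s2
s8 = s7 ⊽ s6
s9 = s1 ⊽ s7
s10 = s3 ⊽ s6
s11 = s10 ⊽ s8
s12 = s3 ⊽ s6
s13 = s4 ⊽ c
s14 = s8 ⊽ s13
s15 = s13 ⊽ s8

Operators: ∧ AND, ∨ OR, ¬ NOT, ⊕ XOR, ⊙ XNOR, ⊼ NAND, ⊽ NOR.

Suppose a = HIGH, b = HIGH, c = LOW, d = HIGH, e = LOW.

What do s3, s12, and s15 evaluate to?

s1 = a NOR c = HIGH NOR LOW = LOW
s2 = d NOR e = HIGH NOR LOW = LOW
s3 = c OR e OR s2 = LOW OR LOW OR LOW = LOW
s4 = s1 NOR s3 = LOW NOR LOW = HIGH
s6 = NOT b = NOT HIGH = LOW
s7 = NOT s2 = NOT LOW = HIGH
s8 = s7 NOR s6 = HIGH NOR LOW = LOW
s12 = s3 NOR s6 = LOW NOR LOW = HIGH
s13 = s4 NOR c = HIGH NOR LOW = LOW
s15 = s13 NOR s8 = LOW NOR LOW = HIGH

s3 = LOW; s12 = HIGH; s15 = HIGH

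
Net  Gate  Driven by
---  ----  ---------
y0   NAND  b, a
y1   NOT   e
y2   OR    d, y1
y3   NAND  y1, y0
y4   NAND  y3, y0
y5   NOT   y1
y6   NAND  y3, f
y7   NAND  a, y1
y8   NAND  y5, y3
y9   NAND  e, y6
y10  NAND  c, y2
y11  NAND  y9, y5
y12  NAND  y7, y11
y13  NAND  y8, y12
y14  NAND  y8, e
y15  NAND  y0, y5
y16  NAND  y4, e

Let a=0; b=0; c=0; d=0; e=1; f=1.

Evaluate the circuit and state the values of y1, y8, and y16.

y1 = 0; y8 = 0; y16 = 1

y0 = b NAND a = 0 NAND 0 = 1
y1 = NOT e = NOT 1 = 0
y3 = y1 NAND y0 = 0 NAND 1 = 1
y4 = y3 NAND y0 = 1 NAND 1 = 0
y5 = NOT y1 = NOT 0 = 1
y8 = y5 NAND y3 = 1 NAND 1 = 0
y16 = y4 NAND e = 0 NAND 1 = 1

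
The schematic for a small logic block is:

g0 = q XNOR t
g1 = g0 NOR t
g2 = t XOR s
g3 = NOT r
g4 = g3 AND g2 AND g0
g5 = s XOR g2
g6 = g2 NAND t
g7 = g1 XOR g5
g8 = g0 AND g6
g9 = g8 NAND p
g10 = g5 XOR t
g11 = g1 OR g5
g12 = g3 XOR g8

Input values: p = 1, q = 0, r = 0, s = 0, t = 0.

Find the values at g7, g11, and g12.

g7 = 0; g11 = 0; g12 = 0

g0 = q XNOR t = 0 XNOR 0 = 1
g1 = g0 NOR t = 1 NOR 0 = 0
g2 = t XOR s = 0 XOR 0 = 0
g3 = NOT r = NOT 0 = 1
g5 = s XOR g2 = 0 XOR 0 = 0
g6 = g2 NAND t = 0 NAND 0 = 1
g7 = g1 XOR g5 = 0 XOR 0 = 0
g8 = g0 AND g6 = 1 AND 1 = 1
g11 = g1 OR g5 = 0 OR 0 = 0
g12 = g3 XOR g8 = 1 XOR 1 = 0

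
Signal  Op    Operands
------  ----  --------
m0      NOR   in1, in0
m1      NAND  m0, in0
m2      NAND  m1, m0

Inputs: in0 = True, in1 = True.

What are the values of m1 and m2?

m0 = in1 NOR in0 = True NOR True = False
m1 = m0 NAND in0 = False NAND True = True
m2 = m1 NAND m0 = True NAND False = True

m1 = True, m2 = True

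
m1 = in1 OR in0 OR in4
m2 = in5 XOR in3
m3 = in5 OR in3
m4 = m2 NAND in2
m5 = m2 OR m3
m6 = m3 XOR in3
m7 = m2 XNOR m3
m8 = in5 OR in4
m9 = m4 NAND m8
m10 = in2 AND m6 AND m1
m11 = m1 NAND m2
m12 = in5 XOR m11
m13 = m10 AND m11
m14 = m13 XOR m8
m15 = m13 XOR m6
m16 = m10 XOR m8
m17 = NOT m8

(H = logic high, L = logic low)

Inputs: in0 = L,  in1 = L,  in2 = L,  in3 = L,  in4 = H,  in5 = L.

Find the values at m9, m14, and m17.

m9 = L; m14 = H; m17 = L

m1 = in1 OR in0 OR in4 = L OR L OR H = H
m2 = in5 XOR in3 = L XOR L = L
m3 = in5 OR in3 = L OR L = L
m4 = m2 NAND in2 = L NAND L = H
m6 = m3 XOR in3 = L XOR L = L
m8 = in5 OR in4 = L OR H = H
m9 = m4 NAND m8 = H NAND H = L
m10 = in2 AND m6 AND m1 = L AND L AND H = L
m11 = m1 NAND m2 = H NAND L = H
m13 = m10 AND m11 = L AND H = L
m14 = m13 XOR m8 = L XOR H = H
m17 = NOT m8 = NOT H = L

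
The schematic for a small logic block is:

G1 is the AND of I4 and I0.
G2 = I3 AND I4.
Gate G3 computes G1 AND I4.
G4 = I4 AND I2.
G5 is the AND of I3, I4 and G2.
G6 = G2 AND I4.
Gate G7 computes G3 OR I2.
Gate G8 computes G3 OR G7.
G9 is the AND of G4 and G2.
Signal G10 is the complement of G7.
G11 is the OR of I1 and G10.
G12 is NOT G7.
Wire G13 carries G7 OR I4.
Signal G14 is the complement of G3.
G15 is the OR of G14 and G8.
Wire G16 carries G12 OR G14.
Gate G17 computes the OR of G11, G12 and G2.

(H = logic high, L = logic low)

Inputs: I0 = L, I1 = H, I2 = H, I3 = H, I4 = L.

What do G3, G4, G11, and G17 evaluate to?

G3 = L; G4 = L; G11 = H; G17 = H

G1 = I4 AND I0 = L AND L = L
G2 = I3 AND I4 = H AND L = L
G3 = G1 AND I4 = L AND L = L
G4 = I4 AND I2 = L AND H = L
G7 = G3 OR I2 = L OR H = H
G10 = NOT G7 = NOT H = L
G11 = I1 OR G10 = H OR L = H
G12 = NOT G7 = NOT H = L
G17 = G11 OR G12 OR G2 = H OR L OR L = H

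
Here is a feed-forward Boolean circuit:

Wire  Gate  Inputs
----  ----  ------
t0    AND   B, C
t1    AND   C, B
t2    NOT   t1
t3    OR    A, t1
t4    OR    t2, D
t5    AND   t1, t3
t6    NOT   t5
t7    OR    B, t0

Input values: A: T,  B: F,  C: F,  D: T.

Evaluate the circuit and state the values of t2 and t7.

t2 = T  t7 = F

t0 = B AND C = F AND F = F
t1 = C AND B = F AND F = F
t2 = NOT t1 = NOT F = T
t7 = B OR t0 = F OR F = F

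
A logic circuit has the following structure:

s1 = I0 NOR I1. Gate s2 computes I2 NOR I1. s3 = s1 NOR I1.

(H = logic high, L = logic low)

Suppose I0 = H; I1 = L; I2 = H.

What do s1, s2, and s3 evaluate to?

s1 = L, s2 = L, s3 = H

s1 = I0 NOR I1 = H NOR L = L
s2 = I2 NOR I1 = H NOR L = L
s3 = s1 NOR I1 = L NOR L = H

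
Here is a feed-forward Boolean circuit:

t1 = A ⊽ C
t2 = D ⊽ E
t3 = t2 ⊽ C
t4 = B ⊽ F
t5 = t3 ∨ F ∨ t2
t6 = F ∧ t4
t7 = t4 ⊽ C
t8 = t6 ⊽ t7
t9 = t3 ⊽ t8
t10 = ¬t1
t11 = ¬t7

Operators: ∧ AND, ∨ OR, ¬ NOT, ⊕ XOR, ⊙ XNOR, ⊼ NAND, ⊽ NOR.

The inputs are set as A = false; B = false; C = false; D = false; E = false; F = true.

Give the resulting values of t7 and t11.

t7 = true, t11 = false

t4 = B NOR F = false NOR true = false
t7 = t4 NOR C = false NOR false = true
t11 = NOT t7 = NOT true = false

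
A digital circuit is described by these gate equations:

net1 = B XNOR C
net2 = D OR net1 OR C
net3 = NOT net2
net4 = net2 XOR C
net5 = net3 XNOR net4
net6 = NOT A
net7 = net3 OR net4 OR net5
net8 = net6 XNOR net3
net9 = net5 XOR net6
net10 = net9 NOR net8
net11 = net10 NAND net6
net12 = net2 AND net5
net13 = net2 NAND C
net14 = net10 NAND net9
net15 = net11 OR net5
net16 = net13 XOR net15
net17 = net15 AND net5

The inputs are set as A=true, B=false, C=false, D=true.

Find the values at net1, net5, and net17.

net1 = B XNOR C = false XNOR false = true
net2 = D OR net1 OR C = true OR true OR false = true
net3 = NOT net2 = NOT true = false
net4 = net2 XOR C = true XOR false = true
net5 = net3 XNOR net4 = false XNOR true = false
net6 = NOT A = NOT true = false
net8 = net6 XNOR net3 = false XNOR false = true
net9 = net5 XOR net6 = false XOR false = false
net10 = net9 NOR net8 = false NOR true = false
net11 = net10 NAND net6 = false NAND false = true
net15 = net11 OR net5 = true OR false = true
net17 = net15 AND net5 = true AND false = false

net1 = true  net5 = false  net17 = false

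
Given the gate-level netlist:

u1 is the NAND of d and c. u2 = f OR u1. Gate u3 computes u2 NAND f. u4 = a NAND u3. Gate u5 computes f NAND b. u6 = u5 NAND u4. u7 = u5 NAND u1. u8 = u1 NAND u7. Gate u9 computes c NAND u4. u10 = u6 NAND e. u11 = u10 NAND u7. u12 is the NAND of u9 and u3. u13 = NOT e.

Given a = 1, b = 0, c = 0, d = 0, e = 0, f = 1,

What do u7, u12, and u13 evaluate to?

u7 = 0, u12 = 1, u13 = 1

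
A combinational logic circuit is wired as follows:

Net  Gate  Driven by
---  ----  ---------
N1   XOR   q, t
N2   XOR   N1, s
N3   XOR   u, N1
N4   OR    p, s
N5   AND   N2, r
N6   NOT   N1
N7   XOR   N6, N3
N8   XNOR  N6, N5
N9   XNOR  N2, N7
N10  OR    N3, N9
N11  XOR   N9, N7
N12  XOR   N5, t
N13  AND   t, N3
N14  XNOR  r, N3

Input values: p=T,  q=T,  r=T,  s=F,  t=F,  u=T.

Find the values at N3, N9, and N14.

N3 = F, N9 = F, N14 = F

N1 = q XOR t = T XOR F = T
N2 = N1 XOR s = T XOR F = T
N3 = u XOR N1 = T XOR T = F
N6 = NOT N1 = NOT T = F
N7 = N6 XOR N3 = F XOR F = F
N9 = N2 XNOR N7 = T XNOR F = F
N14 = r XNOR N3 = T XNOR F = F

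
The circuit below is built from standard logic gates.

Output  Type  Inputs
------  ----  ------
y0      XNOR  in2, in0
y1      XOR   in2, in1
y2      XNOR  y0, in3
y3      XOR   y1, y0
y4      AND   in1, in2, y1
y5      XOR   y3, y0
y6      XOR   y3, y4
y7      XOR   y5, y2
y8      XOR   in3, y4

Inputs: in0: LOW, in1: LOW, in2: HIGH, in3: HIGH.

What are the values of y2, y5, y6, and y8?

y2 = LOW, y5 = HIGH, y6 = HIGH, y8 = HIGH

y0 = in2 XNOR in0 = HIGH XNOR LOW = LOW
y1 = in2 XOR in1 = HIGH XOR LOW = HIGH
y2 = y0 XNOR in3 = LOW XNOR HIGH = LOW
y3 = y1 XOR y0 = HIGH XOR LOW = HIGH
y4 = in1 AND in2 AND y1 = LOW AND HIGH AND HIGH = LOW
y5 = y3 XOR y0 = HIGH XOR LOW = HIGH
y6 = y3 XOR y4 = HIGH XOR LOW = HIGH
y8 = in3 XOR y4 = HIGH XOR LOW = HIGH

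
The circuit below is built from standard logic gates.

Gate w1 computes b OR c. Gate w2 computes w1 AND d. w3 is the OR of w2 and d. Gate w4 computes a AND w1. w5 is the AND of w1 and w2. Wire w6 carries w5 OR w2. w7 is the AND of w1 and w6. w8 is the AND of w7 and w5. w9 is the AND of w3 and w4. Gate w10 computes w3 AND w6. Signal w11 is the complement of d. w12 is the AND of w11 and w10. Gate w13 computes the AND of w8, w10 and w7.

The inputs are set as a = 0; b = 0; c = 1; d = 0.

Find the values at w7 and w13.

w1 = b OR c = 0 OR 1 = 1
w2 = w1 AND d = 1 AND 0 = 0
w3 = w2 OR d = 0 OR 0 = 0
w5 = w1 AND w2 = 1 AND 0 = 0
w6 = w5 OR w2 = 0 OR 0 = 0
w7 = w1 AND w6 = 1 AND 0 = 0
w8 = w7 AND w5 = 0 AND 0 = 0
w10 = w3 AND w6 = 0 AND 0 = 0
w13 = w8 AND w10 AND w7 = 0 AND 0 AND 0 = 0

w7 = 0; w13 = 0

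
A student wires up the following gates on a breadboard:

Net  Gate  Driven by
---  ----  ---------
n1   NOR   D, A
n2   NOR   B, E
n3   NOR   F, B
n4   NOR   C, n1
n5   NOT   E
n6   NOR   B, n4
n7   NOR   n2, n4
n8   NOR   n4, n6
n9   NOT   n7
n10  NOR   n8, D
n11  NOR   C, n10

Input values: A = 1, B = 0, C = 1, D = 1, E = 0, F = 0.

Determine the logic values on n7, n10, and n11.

n1 = D NOR A = 1 NOR 1 = 0
n2 = B NOR E = 0 NOR 0 = 1
n4 = C NOR n1 = 1 NOR 0 = 0
n6 = B NOR n4 = 0 NOR 0 = 1
n7 = n2 NOR n4 = 1 NOR 0 = 0
n8 = n4 NOR n6 = 0 NOR 1 = 0
n10 = n8 NOR D = 0 NOR 1 = 0
n11 = C NOR n10 = 1 NOR 0 = 0

n7 = 0, n10 = 0, n11 = 0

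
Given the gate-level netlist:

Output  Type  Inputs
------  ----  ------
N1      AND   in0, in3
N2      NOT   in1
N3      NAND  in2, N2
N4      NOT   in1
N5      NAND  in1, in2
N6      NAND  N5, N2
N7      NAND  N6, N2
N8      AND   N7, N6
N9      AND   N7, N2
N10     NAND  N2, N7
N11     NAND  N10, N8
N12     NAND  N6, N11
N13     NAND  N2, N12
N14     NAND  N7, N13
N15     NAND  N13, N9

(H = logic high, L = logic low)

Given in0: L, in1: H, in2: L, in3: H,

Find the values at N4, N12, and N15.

N4 = L, N12 = H, N15 = H

N2 = NOT in1 = NOT H = L
N4 = NOT in1 = NOT H = L
N5 = in1 NAND in2 = H NAND L = H
N6 = N5 NAND N2 = H NAND L = H
N7 = N6 NAND N2 = H NAND L = H
N8 = N7 AND N6 = H AND H = H
N9 = N7 AND N2 = H AND L = L
N10 = N2 NAND N7 = L NAND H = H
N11 = N10 NAND N8 = H NAND H = L
N12 = N6 NAND N11 = H NAND L = H
N13 = N2 NAND N12 = L NAND H = H
N15 = N13 NAND N9 = H NAND L = H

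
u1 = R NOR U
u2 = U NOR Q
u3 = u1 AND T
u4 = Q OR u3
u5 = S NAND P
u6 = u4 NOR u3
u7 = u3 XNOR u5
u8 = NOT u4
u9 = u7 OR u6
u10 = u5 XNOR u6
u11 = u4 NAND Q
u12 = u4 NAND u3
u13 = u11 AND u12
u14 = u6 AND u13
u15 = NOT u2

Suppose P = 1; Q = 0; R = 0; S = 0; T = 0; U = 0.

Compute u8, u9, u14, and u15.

u8 = 1, u9 = 1, u14 = 1, u15 = 0

u1 = R NOR U = 0 NOR 0 = 1
u2 = U NOR Q = 0 NOR 0 = 1
u3 = u1 AND T = 1 AND 0 = 0
u4 = Q OR u3 = 0 OR 0 = 0
u5 = S NAND P = 0 NAND 1 = 1
u6 = u4 NOR u3 = 0 NOR 0 = 1
u7 = u3 XNOR u5 = 0 XNOR 1 = 0
u8 = NOT u4 = NOT 0 = 1
u9 = u7 OR u6 = 0 OR 1 = 1
u11 = u4 NAND Q = 0 NAND 0 = 1
u12 = u4 NAND u3 = 0 NAND 0 = 1
u13 = u11 AND u12 = 1 AND 1 = 1
u14 = u6 AND u13 = 1 AND 1 = 1
u15 = NOT u2 = NOT 1 = 0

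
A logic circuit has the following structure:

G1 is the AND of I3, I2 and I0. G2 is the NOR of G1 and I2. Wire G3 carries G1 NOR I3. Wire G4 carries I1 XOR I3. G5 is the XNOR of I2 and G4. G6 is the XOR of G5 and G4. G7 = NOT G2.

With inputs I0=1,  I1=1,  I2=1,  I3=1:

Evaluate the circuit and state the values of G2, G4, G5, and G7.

G2 = 0  G4 = 0  G5 = 0  G7 = 1

G1 = I3 AND I2 AND I0 = 1 AND 1 AND 1 = 1
G2 = G1 NOR I2 = 1 NOR 1 = 0
G4 = I1 XOR I3 = 1 XOR 1 = 0
G5 = I2 XNOR G4 = 1 XNOR 0 = 0
G7 = NOT G2 = NOT 0 = 1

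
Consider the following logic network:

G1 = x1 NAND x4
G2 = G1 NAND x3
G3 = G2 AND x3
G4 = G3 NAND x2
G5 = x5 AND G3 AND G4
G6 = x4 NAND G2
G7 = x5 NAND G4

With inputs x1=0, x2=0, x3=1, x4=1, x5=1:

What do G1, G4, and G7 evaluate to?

G1 = 1, G4 = 1, G7 = 0

G1 = x1 NAND x4 = 0 NAND 1 = 1
G2 = G1 NAND x3 = 1 NAND 1 = 0
G3 = G2 AND x3 = 0 AND 1 = 0
G4 = G3 NAND x2 = 0 NAND 0 = 1
G7 = x5 NAND G4 = 1 NAND 1 = 0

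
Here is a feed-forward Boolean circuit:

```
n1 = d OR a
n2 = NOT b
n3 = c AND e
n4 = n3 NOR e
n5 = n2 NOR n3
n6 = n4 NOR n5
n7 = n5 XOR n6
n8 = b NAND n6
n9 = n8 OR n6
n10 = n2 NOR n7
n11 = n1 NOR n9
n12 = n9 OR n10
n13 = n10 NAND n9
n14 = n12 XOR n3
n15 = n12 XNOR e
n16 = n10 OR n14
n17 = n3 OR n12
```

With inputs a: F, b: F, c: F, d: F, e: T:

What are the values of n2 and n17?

n2 = T  n17 = T

n2 = NOT b = NOT F = T
n3 = c AND e = F AND T = F
n4 = n3 NOR e = F NOR T = F
n5 = n2 NOR n3 = T NOR F = F
n6 = n4 NOR n5 = F NOR F = T
n7 = n5 XOR n6 = F XOR T = T
n8 = b NAND n6 = F NAND T = T
n9 = n8 OR n6 = T OR T = T
n10 = n2 NOR n7 = T NOR T = F
n12 = n9 OR n10 = T OR F = T
n17 = n3 OR n12 = F OR T = T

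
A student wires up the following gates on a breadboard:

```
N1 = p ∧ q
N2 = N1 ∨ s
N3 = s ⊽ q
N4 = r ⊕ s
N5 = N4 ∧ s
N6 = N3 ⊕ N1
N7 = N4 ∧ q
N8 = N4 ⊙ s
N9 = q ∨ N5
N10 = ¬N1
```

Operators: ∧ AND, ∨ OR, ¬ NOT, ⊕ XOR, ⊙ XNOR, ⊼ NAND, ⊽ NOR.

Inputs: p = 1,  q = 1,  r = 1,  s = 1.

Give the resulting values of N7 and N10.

N1 = p AND q = 1 AND 1 = 1
N4 = r XOR s = 1 XOR 1 = 0
N7 = N4 AND q = 0 AND 1 = 0
N10 = NOT N1 = NOT 1 = 0

N7 = 0; N10 = 0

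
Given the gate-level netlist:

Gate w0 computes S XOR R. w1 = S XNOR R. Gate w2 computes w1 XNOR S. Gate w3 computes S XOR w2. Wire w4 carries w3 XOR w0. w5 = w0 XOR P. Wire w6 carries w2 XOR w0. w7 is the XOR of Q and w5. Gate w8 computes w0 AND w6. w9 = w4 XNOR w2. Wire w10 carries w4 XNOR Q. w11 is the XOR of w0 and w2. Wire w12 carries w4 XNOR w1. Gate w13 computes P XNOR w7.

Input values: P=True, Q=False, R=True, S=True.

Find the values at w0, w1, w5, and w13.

w0 = False; w1 = True; w5 = True; w13 = True

w0 = S XOR R = True XOR True = False
w1 = S XNOR R = True XNOR True = True
w5 = w0 XOR P = False XOR True = True
w7 = Q XOR w5 = False XOR True = True
w13 = P XNOR w7 = True XNOR True = True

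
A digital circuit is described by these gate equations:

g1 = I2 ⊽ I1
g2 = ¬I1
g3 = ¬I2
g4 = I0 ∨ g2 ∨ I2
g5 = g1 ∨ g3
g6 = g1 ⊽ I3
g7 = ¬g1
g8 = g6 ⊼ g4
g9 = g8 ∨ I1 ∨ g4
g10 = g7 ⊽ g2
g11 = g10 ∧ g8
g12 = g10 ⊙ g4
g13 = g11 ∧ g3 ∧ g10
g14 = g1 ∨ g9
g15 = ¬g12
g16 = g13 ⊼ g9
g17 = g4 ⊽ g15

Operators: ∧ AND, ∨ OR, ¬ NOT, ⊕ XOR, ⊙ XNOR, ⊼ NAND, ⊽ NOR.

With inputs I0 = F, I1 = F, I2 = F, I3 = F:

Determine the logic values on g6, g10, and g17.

g6 = F; g10 = F; g17 = F

g1 = I2 NOR I1 = F NOR F = T
g2 = NOT I1 = NOT F = T
g4 = I0 OR g2 OR I2 = F OR T OR F = T
g6 = g1 NOR I3 = T NOR F = F
g7 = NOT g1 = NOT T = F
g10 = g7 NOR g2 = F NOR T = F
g12 = g10 XNOR g4 = F XNOR T = F
g15 = NOT g12 = NOT F = T
g17 = g4 NOR g15 = T NOR T = F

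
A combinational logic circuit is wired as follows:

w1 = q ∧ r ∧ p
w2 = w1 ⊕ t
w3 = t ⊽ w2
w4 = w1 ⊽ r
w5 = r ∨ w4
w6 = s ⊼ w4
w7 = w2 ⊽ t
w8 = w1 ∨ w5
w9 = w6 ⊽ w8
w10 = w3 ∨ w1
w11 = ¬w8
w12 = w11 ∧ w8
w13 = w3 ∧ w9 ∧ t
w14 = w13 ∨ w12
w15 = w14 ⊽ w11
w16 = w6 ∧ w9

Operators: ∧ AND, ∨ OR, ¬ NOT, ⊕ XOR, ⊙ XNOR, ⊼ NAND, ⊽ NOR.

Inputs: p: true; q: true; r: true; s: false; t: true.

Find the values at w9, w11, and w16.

w9 = false, w11 = false, w16 = false

w1 = q AND r AND p = true AND true AND true = true
w4 = w1 NOR r = true NOR true = false
w5 = r OR w4 = true OR false = true
w6 = s NAND w4 = false NAND false = true
w8 = w1 OR w5 = true OR true = true
w9 = w6 NOR w8 = true NOR true = false
w11 = NOT w8 = NOT true = false
w16 = w6 AND w9 = true AND false = false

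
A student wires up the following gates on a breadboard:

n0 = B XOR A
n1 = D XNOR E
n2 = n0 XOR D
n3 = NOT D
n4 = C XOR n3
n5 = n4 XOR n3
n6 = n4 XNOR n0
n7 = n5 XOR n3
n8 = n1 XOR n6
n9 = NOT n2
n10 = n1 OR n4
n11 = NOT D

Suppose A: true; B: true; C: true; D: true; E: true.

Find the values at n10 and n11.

n1 = D XNOR E = true XNOR true = true
n3 = NOT D = NOT true = false
n4 = C XOR n3 = true XOR false = true
n10 = n1 OR n4 = true OR true = true
n11 = NOT D = NOT true = false

n10 = true, n11 = false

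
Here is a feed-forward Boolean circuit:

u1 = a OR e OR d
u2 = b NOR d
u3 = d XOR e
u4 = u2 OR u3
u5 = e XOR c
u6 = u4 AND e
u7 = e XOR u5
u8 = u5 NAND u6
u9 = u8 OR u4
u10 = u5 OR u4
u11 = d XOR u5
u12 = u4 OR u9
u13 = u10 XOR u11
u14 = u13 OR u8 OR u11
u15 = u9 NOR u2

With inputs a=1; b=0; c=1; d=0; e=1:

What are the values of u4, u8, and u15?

u4 = 1  u8 = 1  u15 = 0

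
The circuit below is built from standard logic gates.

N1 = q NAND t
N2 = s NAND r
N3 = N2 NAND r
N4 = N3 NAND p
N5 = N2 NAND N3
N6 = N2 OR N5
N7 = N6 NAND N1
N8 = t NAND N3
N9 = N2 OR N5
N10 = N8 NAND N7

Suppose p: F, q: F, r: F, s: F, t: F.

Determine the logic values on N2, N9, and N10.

N2 = T; N9 = T; N10 = T

N1 = q NAND t = F NAND F = T
N2 = s NAND r = F NAND F = T
N3 = N2 NAND r = T NAND F = T
N5 = N2 NAND N3 = T NAND T = F
N6 = N2 OR N5 = T OR F = T
N7 = N6 NAND N1 = T NAND T = F
N8 = t NAND N3 = F NAND T = T
N9 = N2 OR N5 = T OR F = T
N10 = N8 NAND N7 = T NAND F = T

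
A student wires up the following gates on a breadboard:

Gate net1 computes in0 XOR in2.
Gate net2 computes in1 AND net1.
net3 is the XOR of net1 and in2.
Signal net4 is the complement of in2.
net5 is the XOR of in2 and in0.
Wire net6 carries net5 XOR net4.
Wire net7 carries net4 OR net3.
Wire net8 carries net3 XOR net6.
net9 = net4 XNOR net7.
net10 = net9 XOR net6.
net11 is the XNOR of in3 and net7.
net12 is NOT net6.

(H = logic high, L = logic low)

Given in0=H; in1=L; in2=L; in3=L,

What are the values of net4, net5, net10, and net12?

net4 = H, net5 = H, net10 = H, net12 = H

net1 = in0 XOR in2 = H XOR L = H
net3 = net1 XOR in2 = H XOR L = H
net4 = NOT in2 = NOT L = H
net5 = in2 XOR in0 = L XOR H = H
net6 = net5 XOR net4 = H XOR H = L
net7 = net4 OR net3 = H OR H = H
net9 = net4 XNOR net7 = H XNOR H = H
net10 = net9 XOR net6 = H XOR L = H
net12 = NOT net6 = NOT L = H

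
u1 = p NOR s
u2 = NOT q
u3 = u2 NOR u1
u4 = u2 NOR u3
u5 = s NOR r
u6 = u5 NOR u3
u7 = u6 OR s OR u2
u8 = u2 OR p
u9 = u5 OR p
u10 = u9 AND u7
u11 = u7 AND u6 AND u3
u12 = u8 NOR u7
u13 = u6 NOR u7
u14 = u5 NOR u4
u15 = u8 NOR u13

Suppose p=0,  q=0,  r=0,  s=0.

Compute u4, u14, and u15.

u4 = 0; u14 = 0; u15 = 0

u1 = p NOR s = 0 NOR 0 = 1
u2 = NOT q = NOT 0 = 1
u3 = u2 NOR u1 = 1 NOR 1 = 0
u4 = u2 NOR u3 = 1 NOR 0 = 0
u5 = s NOR r = 0 NOR 0 = 1
u6 = u5 NOR u3 = 1 NOR 0 = 0
u7 = u6 OR s OR u2 = 0 OR 0 OR 1 = 1
u8 = u2 OR p = 1 OR 0 = 1
u13 = u6 NOR u7 = 0 NOR 1 = 0
u14 = u5 NOR u4 = 1 NOR 0 = 0
u15 = u8 NOR u13 = 1 NOR 0 = 0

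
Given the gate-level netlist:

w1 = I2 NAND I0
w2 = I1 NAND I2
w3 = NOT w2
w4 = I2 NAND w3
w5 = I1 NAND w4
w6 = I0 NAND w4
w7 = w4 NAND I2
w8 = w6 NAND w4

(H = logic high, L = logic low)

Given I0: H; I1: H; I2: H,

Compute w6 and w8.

w6 = H  w8 = H

w2 = I1 NAND I2 = H NAND H = L
w3 = NOT w2 = NOT L = H
w4 = I2 NAND w3 = H NAND H = L
w6 = I0 NAND w4 = H NAND L = H
w8 = w6 NAND w4 = H NAND L = H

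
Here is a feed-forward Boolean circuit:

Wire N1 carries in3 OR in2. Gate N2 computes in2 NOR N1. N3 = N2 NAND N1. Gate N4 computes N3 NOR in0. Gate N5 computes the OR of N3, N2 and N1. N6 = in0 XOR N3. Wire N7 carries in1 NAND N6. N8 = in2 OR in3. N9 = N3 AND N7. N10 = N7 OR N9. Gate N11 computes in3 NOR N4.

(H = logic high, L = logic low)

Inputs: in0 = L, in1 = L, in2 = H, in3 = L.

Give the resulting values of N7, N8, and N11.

N1 = in3 OR in2 = L OR H = H
N2 = in2 NOR N1 = H NOR H = L
N3 = N2 NAND N1 = L NAND H = H
N4 = N3 NOR in0 = H NOR L = L
N6 = in0 XOR N3 = L XOR H = H
N7 = in1 NAND N6 = L NAND H = H
N8 = in2 OR in3 = H OR L = H
N11 = in3 NOR N4 = L NOR L = H

N7 = H; N8 = H; N11 = H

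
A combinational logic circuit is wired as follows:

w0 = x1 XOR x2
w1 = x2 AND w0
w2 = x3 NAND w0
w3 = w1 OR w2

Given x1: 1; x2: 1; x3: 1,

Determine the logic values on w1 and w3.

w1 = 0  w3 = 1

w0 = x1 XOR x2 = 1 XOR 1 = 0
w1 = x2 AND w0 = 1 AND 0 = 0
w2 = x3 NAND w0 = 1 NAND 0 = 1
w3 = w1 OR w2 = 0 OR 1 = 1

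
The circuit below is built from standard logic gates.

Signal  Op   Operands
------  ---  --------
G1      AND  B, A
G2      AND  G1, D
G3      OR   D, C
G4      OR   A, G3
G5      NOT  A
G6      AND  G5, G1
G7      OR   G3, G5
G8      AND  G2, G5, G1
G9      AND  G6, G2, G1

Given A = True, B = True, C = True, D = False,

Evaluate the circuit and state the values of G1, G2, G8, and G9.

G1 = True  G2 = False  G8 = False  G9 = False

G1 = B AND A = True AND True = True
G2 = G1 AND D = True AND False = False
G5 = NOT A = NOT True = False
G6 = G5 AND G1 = False AND True = False
G8 = G2 AND G5 AND G1 = False AND False AND True = False
G9 = G6 AND G2 AND G1 = False AND False AND True = False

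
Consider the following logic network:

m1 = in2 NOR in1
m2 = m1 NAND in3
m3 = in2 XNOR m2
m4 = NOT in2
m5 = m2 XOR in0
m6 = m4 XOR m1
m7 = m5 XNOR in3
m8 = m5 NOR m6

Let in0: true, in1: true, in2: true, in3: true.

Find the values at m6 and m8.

m1 = in2 NOR in1 = true NOR true = false
m2 = m1 NAND in3 = false NAND true = true
m4 = NOT in2 = NOT true = false
m5 = m2 XOR in0 = true XOR true = false
m6 = m4 XOR m1 = false XOR false = false
m8 = m5 NOR m6 = false NOR false = true

m6 = false, m8 = true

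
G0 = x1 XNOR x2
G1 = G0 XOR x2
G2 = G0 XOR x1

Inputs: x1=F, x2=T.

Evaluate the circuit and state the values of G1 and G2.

G0 = x1 XNOR x2 = F XNOR T = F
G1 = G0 XOR x2 = F XOR T = T
G2 = G0 XOR x1 = F XOR F = F

G1 = T; G2 = F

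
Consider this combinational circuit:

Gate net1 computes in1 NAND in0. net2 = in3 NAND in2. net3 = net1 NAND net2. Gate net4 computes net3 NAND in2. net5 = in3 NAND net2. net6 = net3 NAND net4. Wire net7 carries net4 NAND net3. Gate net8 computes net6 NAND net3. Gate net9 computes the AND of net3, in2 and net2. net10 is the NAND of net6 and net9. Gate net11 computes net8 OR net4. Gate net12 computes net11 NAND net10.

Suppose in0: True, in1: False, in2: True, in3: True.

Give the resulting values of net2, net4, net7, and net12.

net2 = False, net4 = False, net7 = True, net12 = True

net1 = in1 NAND in0 = False NAND True = True
net2 = in3 NAND in2 = True NAND True = False
net3 = net1 NAND net2 = True NAND False = True
net4 = net3 NAND in2 = True NAND True = False
net6 = net3 NAND net4 = True NAND False = True
net7 = net4 NAND net3 = False NAND True = True
net8 = net6 NAND net3 = True NAND True = False
net9 = net3 AND in2 AND net2 = True AND True AND False = False
net10 = net6 NAND net9 = True NAND False = True
net11 = net8 OR net4 = False OR False = False
net12 = net11 NAND net10 = False NAND True = True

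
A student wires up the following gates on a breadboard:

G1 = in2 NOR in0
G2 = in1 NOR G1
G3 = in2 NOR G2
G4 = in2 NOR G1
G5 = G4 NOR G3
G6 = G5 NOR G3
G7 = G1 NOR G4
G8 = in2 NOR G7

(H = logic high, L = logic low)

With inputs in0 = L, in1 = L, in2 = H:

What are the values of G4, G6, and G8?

G4 = L, G6 = L, G8 = L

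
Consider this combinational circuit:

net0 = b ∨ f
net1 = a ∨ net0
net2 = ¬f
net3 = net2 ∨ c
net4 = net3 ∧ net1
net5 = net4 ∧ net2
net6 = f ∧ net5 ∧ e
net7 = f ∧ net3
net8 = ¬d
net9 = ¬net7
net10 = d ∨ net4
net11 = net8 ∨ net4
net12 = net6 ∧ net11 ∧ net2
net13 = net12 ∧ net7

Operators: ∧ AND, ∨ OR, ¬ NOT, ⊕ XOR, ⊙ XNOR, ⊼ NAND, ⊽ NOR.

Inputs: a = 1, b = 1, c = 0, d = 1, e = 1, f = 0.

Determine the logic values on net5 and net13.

net5 = 1  net13 = 0

net0 = b OR f = 1 OR 0 = 1
net1 = a OR net0 = 1 OR 1 = 1
net2 = NOT f = NOT 0 = 1
net3 = net2 OR c = 1 OR 0 = 1
net4 = net3 AND net1 = 1 AND 1 = 1
net5 = net4 AND net2 = 1 AND 1 = 1
net6 = f AND net5 AND e = 0 AND 1 AND 1 = 0
net7 = f AND net3 = 0 AND 1 = 0
net8 = NOT d = NOT 1 = 0
net11 = net8 OR net4 = 0 OR 1 = 1
net12 = net6 AND net11 AND net2 = 0 AND 1 AND 1 = 0
net13 = net12 AND net7 = 0 AND 0 = 0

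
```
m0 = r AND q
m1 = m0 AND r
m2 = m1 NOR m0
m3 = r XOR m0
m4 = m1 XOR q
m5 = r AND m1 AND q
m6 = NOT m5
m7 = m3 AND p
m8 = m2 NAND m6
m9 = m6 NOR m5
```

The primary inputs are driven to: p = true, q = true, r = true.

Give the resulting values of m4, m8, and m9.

m0 = r AND q = true AND true = true
m1 = m0 AND r = true AND true = true
m2 = m1 NOR m0 = true NOR true = false
m4 = m1 XOR q = true XOR true = false
m5 = r AND m1 AND q = true AND true AND true = true
m6 = NOT m5 = NOT true = false
m8 = m2 NAND m6 = false NAND false = true
m9 = m6 NOR m5 = false NOR true = false

m4 = false  m8 = true  m9 = false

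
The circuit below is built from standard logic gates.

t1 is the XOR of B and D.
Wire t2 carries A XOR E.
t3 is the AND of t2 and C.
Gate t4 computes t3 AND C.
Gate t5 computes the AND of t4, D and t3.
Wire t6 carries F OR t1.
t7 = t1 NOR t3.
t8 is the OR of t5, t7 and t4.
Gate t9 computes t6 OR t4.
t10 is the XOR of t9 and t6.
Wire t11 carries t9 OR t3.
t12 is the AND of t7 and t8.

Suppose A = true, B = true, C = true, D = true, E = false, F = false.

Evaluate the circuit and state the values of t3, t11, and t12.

t1 = B XOR D = true XOR true = false
t2 = A XOR E = true XOR false = true
t3 = t2 AND C = true AND true = true
t4 = t3 AND C = true AND true = true
t5 = t4 AND D AND t3 = true AND true AND true = true
t6 = F OR t1 = false OR false = false
t7 = t1 NOR t3 = false NOR true = false
t8 = t5 OR t7 OR t4 = true OR false OR true = true
t9 = t6 OR t4 = false OR true = true
t11 = t9 OR t3 = true OR true = true
t12 = t7 AND t8 = false AND true = false

t3 = true, t11 = true, t12 = false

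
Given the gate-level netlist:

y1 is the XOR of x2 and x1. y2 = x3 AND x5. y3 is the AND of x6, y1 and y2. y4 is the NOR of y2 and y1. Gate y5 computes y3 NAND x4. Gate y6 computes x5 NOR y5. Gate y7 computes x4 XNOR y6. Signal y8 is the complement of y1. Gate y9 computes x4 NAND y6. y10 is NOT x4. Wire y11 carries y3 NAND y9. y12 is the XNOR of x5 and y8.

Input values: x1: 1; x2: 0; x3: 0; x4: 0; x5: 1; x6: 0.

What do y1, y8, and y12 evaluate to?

y1 = 1, y8 = 0, y12 = 0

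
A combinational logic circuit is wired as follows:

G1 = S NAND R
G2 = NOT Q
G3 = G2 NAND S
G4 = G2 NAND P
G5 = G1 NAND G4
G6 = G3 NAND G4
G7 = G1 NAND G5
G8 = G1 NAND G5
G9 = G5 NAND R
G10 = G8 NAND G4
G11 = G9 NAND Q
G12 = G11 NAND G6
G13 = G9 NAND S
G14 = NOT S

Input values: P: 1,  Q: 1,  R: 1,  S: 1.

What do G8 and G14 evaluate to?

G8 = 1, G14 = 0

G1 = S NAND R = 1 NAND 1 = 0
G2 = NOT Q = NOT 1 = 0
G4 = G2 NAND P = 0 NAND 1 = 1
G5 = G1 NAND G4 = 0 NAND 1 = 1
G8 = G1 NAND G5 = 0 NAND 1 = 1
G14 = NOT S = NOT 1 = 0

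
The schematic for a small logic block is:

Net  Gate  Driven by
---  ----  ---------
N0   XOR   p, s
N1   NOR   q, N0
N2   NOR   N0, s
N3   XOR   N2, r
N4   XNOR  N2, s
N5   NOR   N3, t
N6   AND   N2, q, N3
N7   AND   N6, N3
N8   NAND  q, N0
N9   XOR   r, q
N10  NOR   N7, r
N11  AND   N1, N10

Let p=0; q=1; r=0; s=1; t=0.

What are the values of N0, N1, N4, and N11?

N0 = p XOR s = 0 XOR 1 = 1
N1 = q NOR N0 = 1 NOR 1 = 0
N2 = N0 NOR s = 1 NOR 1 = 0
N3 = N2 XOR r = 0 XOR 0 = 0
N4 = N2 XNOR s = 0 XNOR 1 = 0
N6 = N2 AND q AND N3 = 0 AND 1 AND 0 = 0
N7 = N6 AND N3 = 0 AND 0 = 0
N10 = N7 NOR r = 0 NOR 0 = 1
N11 = N1 AND N10 = 0 AND 1 = 0

N0 = 1; N1 = 0; N4 = 0; N11 = 0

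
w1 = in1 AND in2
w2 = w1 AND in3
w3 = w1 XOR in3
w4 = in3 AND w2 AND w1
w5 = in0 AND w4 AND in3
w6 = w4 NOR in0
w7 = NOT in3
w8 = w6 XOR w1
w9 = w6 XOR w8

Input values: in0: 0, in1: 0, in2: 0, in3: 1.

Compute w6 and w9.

w6 = 1, w9 = 0

w1 = in1 AND in2 = 0 AND 0 = 0
w2 = w1 AND in3 = 0 AND 1 = 0
w4 = in3 AND w2 AND w1 = 1 AND 0 AND 0 = 0
w6 = w4 NOR in0 = 0 NOR 0 = 1
w8 = w6 XOR w1 = 1 XOR 0 = 1
w9 = w6 XOR w8 = 1 XOR 1 = 0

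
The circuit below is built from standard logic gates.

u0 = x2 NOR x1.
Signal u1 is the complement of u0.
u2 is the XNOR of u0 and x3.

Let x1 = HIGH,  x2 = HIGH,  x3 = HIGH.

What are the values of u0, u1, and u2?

u0 = LOW, u1 = HIGH, u2 = LOW

u0 = x2 NOR x1 = HIGH NOR HIGH = LOW
u1 = NOT u0 = NOT LOW = HIGH
u2 = u0 XNOR x3 = LOW XNOR HIGH = LOW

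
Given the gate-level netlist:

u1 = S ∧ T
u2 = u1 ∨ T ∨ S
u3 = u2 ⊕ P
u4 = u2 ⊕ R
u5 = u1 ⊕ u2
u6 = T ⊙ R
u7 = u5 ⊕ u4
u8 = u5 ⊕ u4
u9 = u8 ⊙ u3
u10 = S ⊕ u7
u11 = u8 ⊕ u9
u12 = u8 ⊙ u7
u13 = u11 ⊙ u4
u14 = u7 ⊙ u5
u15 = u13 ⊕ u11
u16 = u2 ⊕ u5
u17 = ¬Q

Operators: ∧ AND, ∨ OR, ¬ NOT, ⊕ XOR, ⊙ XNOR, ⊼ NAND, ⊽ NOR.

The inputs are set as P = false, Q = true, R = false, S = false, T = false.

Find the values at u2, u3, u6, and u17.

u2 = false; u3 = false; u6 = true; u17 = false

u1 = S AND T = false AND false = false
u2 = u1 OR T OR S = false OR false OR false = false
u3 = u2 XOR P = false XOR false = false
u6 = T XNOR R = false XNOR false = true
u17 = NOT Q = NOT true = false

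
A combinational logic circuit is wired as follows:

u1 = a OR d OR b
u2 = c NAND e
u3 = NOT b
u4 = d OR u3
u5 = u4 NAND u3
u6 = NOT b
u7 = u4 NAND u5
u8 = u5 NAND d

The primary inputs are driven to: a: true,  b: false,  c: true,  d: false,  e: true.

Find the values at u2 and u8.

u2 = false; u8 = true

u2 = c NAND e = true NAND true = false
u3 = NOT b = NOT false = true
u4 = d OR u3 = false OR true = true
u5 = u4 NAND u3 = true NAND true = false
u8 = u5 NAND d = false NAND false = true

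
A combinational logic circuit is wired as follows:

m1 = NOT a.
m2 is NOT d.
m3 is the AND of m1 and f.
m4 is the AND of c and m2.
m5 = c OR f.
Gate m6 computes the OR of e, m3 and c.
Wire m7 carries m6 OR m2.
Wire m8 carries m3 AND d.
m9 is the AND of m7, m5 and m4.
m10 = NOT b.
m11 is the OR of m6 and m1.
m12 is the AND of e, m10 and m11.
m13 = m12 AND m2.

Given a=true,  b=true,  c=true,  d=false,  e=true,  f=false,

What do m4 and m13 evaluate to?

m4 = true, m13 = false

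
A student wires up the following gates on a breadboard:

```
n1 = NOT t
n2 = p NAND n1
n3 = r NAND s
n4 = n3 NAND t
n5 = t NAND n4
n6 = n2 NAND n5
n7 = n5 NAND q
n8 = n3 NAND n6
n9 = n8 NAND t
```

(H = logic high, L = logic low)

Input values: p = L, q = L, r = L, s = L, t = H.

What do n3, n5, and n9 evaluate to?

n1 = NOT t = NOT H = L
n2 = p NAND n1 = L NAND L = H
n3 = r NAND s = L NAND L = H
n4 = n3 NAND t = H NAND H = L
n5 = t NAND n4 = H NAND L = H
n6 = n2 NAND n5 = H NAND H = L
n8 = n3 NAND n6 = H NAND L = H
n9 = n8 NAND t = H NAND H = L

n3 = H, n5 = H, n9 = L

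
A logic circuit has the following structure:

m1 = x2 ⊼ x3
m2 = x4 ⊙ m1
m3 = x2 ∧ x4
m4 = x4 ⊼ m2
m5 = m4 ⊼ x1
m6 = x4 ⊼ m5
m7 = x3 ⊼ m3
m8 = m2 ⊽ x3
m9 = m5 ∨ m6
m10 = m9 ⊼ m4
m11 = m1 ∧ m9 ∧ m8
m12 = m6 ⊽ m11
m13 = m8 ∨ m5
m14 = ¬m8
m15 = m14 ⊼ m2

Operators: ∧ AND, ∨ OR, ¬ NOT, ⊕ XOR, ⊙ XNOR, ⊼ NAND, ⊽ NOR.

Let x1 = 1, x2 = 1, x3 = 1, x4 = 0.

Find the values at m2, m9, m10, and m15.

m1 = x2 NAND x3 = 1 NAND 1 = 0
m2 = x4 XNOR m1 = 0 XNOR 0 = 1
m4 = x4 NAND m2 = 0 NAND 1 = 1
m5 = m4 NAND x1 = 1 NAND 1 = 0
m6 = x4 NAND m5 = 0 NAND 0 = 1
m8 = m2 NOR x3 = 1 NOR 1 = 0
m9 = m5 OR m6 = 0 OR 1 = 1
m10 = m9 NAND m4 = 1 NAND 1 = 0
m14 = NOT m8 = NOT 0 = 1
m15 = m14 NAND m2 = 1 NAND 1 = 0

m2 = 1, m9 = 1, m10 = 0, m15 = 0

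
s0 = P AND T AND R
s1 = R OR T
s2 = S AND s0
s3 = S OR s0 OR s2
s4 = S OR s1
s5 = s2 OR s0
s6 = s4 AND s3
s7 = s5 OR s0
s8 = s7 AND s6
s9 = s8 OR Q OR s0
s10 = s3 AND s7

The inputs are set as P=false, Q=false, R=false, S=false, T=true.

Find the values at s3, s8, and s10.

s3 = false; s8 = false; s10 = false

s0 = P AND T AND R = false AND true AND false = false
s1 = R OR T = false OR true = true
s2 = S AND s0 = false AND false = false
s3 = S OR s0 OR s2 = false OR false OR false = false
s4 = S OR s1 = false OR true = true
s5 = s2 OR s0 = false OR false = false
s6 = s4 AND s3 = true AND false = false
s7 = s5 OR s0 = false OR false = false
s8 = s7 AND s6 = false AND false = false
s10 = s3 AND s7 = false AND false = false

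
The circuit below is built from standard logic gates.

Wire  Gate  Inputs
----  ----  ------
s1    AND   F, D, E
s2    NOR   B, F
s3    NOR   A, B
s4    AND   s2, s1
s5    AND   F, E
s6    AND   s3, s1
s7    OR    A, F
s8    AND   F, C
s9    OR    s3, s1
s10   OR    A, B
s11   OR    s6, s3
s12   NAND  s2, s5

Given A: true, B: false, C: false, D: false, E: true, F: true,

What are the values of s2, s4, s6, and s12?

s1 = F AND D AND E = true AND false AND true = false
s2 = B NOR F = false NOR true = false
s3 = A NOR B = true NOR false = false
s4 = s2 AND s1 = false AND false = false
s5 = F AND E = true AND true = true
s6 = s3 AND s1 = false AND false = false
s12 = s2 NAND s5 = false NAND true = true

s2 = false  s4 = false  s6 = false  s12 = true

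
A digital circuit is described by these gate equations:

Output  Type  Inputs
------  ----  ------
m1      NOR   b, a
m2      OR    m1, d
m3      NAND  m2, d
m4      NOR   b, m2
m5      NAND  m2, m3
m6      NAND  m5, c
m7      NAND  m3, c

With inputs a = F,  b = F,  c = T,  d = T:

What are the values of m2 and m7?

m2 = T; m7 = T

m1 = b NOR a = F NOR F = T
m2 = m1 OR d = T OR T = T
m3 = m2 NAND d = T NAND T = F
m7 = m3 NAND c = F NAND T = T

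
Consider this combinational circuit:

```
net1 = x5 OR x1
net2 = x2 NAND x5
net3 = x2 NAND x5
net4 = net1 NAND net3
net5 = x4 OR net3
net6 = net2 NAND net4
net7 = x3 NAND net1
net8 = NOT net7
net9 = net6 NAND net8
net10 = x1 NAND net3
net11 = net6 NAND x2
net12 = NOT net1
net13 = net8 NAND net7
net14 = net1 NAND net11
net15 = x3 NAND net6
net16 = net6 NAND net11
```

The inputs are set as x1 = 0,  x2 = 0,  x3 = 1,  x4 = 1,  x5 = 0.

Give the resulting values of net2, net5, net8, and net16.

net1 = x5 OR x1 = 0 OR 0 = 0
net2 = x2 NAND x5 = 0 NAND 0 = 1
net3 = x2 NAND x5 = 0 NAND 0 = 1
net4 = net1 NAND net3 = 0 NAND 1 = 1
net5 = x4 OR net3 = 1 OR 1 = 1
net6 = net2 NAND net4 = 1 NAND 1 = 0
net7 = x3 NAND net1 = 1 NAND 0 = 1
net8 = NOT net7 = NOT 1 = 0
net11 = net6 NAND x2 = 0 NAND 0 = 1
net16 = net6 NAND net11 = 0 NAND 1 = 1

net2 = 1, net5 = 1, net8 = 0, net16 = 1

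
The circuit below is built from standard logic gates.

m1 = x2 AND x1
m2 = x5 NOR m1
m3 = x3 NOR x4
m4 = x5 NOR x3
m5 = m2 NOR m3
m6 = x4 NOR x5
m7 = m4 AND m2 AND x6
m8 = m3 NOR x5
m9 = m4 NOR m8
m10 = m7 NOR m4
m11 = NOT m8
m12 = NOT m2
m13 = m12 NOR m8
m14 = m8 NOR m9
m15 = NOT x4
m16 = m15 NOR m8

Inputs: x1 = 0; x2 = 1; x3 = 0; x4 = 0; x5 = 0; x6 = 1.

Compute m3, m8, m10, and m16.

m1 = x2 AND x1 = 1 AND 0 = 0
m2 = x5 NOR m1 = 0 NOR 0 = 1
m3 = x3 NOR x4 = 0 NOR 0 = 1
m4 = x5 NOR x3 = 0 NOR 0 = 1
m7 = m4 AND m2 AND x6 = 1 AND 1 AND 1 = 1
m8 = m3 NOR x5 = 1 NOR 0 = 0
m10 = m7 NOR m4 = 1 NOR 1 = 0
m15 = NOT x4 = NOT 0 = 1
m16 = m15 NOR m8 = 1 NOR 0 = 0

m3 = 1  m8 = 0  m10 = 0  m16 = 0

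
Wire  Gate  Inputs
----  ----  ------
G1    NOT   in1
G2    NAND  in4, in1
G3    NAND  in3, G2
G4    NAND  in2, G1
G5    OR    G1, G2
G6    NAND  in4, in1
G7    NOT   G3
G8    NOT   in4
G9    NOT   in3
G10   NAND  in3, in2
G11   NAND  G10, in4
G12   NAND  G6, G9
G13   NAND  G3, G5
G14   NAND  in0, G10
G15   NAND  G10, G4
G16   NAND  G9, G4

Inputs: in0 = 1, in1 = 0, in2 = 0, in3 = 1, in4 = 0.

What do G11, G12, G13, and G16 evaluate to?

G11 = 1  G12 = 1  G13 = 1  G16 = 1

G1 = NOT in1 = NOT 0 = 1
G2 = in4 NAND in1 = 0 NAND 0 = 1
G3 = in3 NAND G2 = 1 NAND 1 = 0
G4 = in2 NAND G1 = 0 NAND 1 = 1
G5 = G1 OR G2 = 1 OR 1 = 1
G6 = in4 NAND in1 = 0 NAND 0 = 1
G9 = NOT in3 = NOT 1 = 0
G10 = in3 NAND in2 = 1 NAND 0 = 1
G11 = G10 NAND in4 = 1 NAND 0 = 1
G12 = G6 NAND G9 = 1 NAND 0 = 1
G13 = G3 NAND G5 = 0 NAND 1 = 1
G16 = G9 NAND G4 = 0 NAND 1 = 1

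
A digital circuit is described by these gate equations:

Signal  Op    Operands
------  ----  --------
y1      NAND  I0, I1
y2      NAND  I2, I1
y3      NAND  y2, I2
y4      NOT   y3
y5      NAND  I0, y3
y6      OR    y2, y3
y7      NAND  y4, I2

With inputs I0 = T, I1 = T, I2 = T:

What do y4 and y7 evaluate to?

y4 = F, y7 = T

y2 = I2 NAND I1 = T NAND T = F
y3 = y2 NAND I2 = F NAND T = T
y4 = NOT y3 = NOT T = F
y7 = y4 NAND I2 = F NAND T = T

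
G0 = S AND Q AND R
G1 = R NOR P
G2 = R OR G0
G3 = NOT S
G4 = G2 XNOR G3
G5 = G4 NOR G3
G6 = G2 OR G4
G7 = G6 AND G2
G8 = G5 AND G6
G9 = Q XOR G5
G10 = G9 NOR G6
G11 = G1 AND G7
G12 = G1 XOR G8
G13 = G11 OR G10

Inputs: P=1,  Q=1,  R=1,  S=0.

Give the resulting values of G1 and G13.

G1 = 0; G13 = 0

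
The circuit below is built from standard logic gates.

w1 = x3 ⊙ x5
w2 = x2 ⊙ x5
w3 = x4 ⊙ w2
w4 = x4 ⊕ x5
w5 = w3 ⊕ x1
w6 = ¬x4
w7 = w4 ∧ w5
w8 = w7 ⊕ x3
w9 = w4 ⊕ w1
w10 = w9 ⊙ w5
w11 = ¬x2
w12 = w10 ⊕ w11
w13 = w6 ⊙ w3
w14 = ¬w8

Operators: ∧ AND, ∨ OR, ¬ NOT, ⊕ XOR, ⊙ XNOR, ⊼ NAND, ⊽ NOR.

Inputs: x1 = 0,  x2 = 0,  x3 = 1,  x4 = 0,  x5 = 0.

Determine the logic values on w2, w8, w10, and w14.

w2 = 1, w8 = 1, w10 = 1, w14 = 0

w1 = x3 XNOR x5 = 1 XNOR 0 = 0
w2 = x2 XNOR x5 = 0 XNOR 0 = 1
w3 = x4 XNOR w2 = 0 XNOR 1 = 0
w4 = x4 XOR x5 = 0 XOR 0 = 0
w5 = w3 XOR x1 = 0 XOR 0 = 0
w7 = w4 AND w5 = 0 AND 0 = 0
w8 = w7 XOR x3 = 0 XOR 1 = 1
w9 = w4 XOR w1 = 0 XOR 0 = 0
w10 = w9 XNOR w5 = 0 XNOR 0 = 1
w14 = NOT w8 = NOT 1 = 0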